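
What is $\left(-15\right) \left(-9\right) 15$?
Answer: $2025$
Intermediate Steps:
$\left(-15\right) \left(-9\right) 15 = 135 \cdot 15 = 2025$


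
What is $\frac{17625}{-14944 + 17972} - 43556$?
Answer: $- \frac{131869943}{3028} \approx -43550.0$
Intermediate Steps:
$\frac{17625}{-14944 + 17972} - 43556 = \frac{17625}{3028} - 43556 = - \frac{131869943}{3028}$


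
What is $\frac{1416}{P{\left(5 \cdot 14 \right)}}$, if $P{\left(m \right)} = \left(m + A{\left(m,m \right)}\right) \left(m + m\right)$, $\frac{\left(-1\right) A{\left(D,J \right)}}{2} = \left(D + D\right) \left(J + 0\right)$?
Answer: $- \frac{59}{113925} \approx -0.00051788$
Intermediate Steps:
$A{\left(D,J \right)} = - 4 D J$ ($A{\left(D,J \right)} = - 2 \left(D + D\right) \left(J + 0\right) = - 2 \cdot 2 D J = - 4 D J$)
$P{\left(m \right)} = 2 m \left(m - 4 m^{2}\right)$ ($P{\left(m \right)} = \left(m - 4 m m\right) \left(m + m\right) = \left(m - 4 m^{2}\right) 2 m = 2 m \left(m - 4 m^{2}\right)$)
$\frac{1416}{P{\left(5 \cdot 14 \right)}} = \frac{1416}{\left(5 \cdot 14\right)^{2} \left(2 - 8 \cdot 5 \cdot 14\right)} = \frac{1416}{70^{2} \left(2 - 560\right)} = \frac{1416}{4900 \left(2 - 560\right)} = \frac{1416}{4900 \left(-558\right)} = \frac{1416}{-2734200} = 1416 \left(- \frac{1}{2734200}\right) = - \frac{59}{113925}$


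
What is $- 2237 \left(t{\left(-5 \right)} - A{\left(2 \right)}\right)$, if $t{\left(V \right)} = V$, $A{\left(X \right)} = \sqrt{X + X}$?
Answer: $15659$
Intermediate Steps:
$A{\left(X \right)} = \sqrt{2} \sqrt{X}$ ($A{\left(X \right)} = \sqrt{2 X} = \sqrt{2} \sqrt{X}$)
$- 2237 \left(t{\left(-5 \right)} - A{\left(2 \right)}\right) = - 2237 \left(-5 - \sqrt{2} \sqrt{2}\right) = - 2237 \left(-5 - 2\right) = \left(-2237\right) \left(-7\right) = 15659$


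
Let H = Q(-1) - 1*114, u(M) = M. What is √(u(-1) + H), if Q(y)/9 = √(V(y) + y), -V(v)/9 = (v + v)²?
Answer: √(-115 + 9*I*√37) ≈ 2.4865 + 11.008*I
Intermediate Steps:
V(v) = -36*v² (V(v) = -9*(v + v)² = -9*4*v² = -36*v²)
Q(y) = 9*√(y - 36*y²) (Q(y) = 9*√(-36*y² + y) = 9*√(y - 36*y²))
H = -114 + 9*I*√37 (H = 9*√(-(1 - 36*(-1))) - 1*114 = 9*√(-(1 + 36)) - 114 = 9*√(-1*37) - 114 = 9*√(-37) - 114 = 9*(I*√37) - 114 = 9*I*√37 - 114 = -114 + 9*I*√37 ≈ -114.0 + 54.745*I)
√(u(-1) + H) = √(-1 + (-114 + 9*I*√37)) = √(-115 + 9*I*√37)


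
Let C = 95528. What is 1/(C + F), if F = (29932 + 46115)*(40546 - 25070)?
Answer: 1/1176998900 ≈ 8.4962e-10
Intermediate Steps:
F = 1176903372 (F = 76047*15476 = 1176903372)
1/(C + F) = 1/(95528 + 1176903372) = 1/1176998900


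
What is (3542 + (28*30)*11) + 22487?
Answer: 35269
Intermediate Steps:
(3542 + (28*30)*11) + 22487 = (3542 + 840*11) + 22487 = (3542 + 9240) + 22487 = 12782 + 22487 = 35269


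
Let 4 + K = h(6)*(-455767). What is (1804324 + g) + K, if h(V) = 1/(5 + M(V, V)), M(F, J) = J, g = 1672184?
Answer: 37785777/11 ≈ 3.4351e+6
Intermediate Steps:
h(V) = 1/(5 + V)
K = -455811/11 (K = -4 - 455767/(5 + 6) = -4 - 455767/11 = -455811/11 ≈ -41437.)
(1804324 + g) + K = (1804324 + 1672184) - 455811/11 = 3476508 - 455811/11 = 37785777/11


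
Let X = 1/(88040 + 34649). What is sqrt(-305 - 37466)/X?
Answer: 122689*I*sqrt(37771) ≈ 2.3844e+7*I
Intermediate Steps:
X = 1/122689 ≈ 8.1507e-6
sqrt(-305 - 37466)/X = sqrt(-305 - 37466)/(1/122689) = sqrt(-37771)*122689 = (I*sqrt(37771))*122689 = 122689*I*sqrt(37771)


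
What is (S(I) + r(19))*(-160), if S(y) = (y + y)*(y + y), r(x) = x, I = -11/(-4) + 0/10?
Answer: -7880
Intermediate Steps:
I = 11/4 (I = -11*(-¼) + 0*(⅒) = 11/4 + 0 = 11/4 ≈ 2.7500)
S(y) = 4*y² (S(y) = (2*y)*(2*y) = 4*y²)
(S(I) + r(19))*(-160) = (4*(11/4)² + 19)*(-160) = (4*(121/16) + 19)*(-160) = (121/4 + 19)*(-160) = (197/4)*(-160) = -7880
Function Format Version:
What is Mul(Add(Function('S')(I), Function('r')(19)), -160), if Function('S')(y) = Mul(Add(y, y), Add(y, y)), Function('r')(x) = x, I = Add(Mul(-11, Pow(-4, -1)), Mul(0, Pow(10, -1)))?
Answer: -7880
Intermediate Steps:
I = Rational(11, 4) (I = Add(Mul(-11, Rational(-1, 4)), Mul(0, Rational(1, 10))) = Add(Rational(11, 4), 0) = Rational(11, 4) ≈ 2.7500)
Function('S')(y) = Mul(4, Pow(y, 2)) (Function('S')(y) = Mul(Mul(2, y), Mul(2, y)) = Mul(4, Pow(y, 2)))
Mul(Add(Function('S')(I), Function('r')(19)), -160) = Mul(Add(Mul(4, Pow(Rational(11, 4), 2)), 19), -160) = Mul(Add(Mul(4, Rational(121, 16)), 19), -160) = Mul(Add(Rational(121, 4), 19), -160) = Mul(Rational(197, 4), -160) = -7880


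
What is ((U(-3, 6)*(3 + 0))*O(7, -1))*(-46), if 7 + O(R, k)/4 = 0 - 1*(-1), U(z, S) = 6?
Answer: 19872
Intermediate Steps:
O(R, k) = -24 (O(R, k) = -28 + 4*(0 - 1*(-1)) = -28 + 4*(0 + 1) = -28 + 4*1 = -28 + 4 = -24)
((U(-3, 6)*(3 + 0))*O(7, -1))*(-46) = ((6*(3 + 0))*(-24))*(-46) = ((6*3)*(-24))*(-46) = (18*(-24))*(-46) = -432*(-46) = 19872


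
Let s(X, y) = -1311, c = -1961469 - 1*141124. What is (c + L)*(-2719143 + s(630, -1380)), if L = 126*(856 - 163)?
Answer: 5482462934850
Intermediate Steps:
L = 87318 (L = 126*693 = 87318)
c = -2102593 (c = -1961469 - 141124 = -2102593)
(c + L)*(-2719143 + s(630, -1380)) = (-2102593 + 87318)*(-2719143 - 1311) = -2015275*(-2720454) = 5482462934850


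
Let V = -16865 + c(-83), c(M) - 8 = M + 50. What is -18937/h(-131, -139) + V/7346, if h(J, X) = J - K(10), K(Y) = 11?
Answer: 68356411/521566 ≈ 131.06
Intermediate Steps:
c(M) = 58 + M (c(M) = 8 + (M + 50) = 8 + (50 + M) = 58 + M)
h(J, X) = -11 + J (h(J, X) = J - 1*11 = J - 11 = -11 + J)
V = -16890 (V = -16865 + (58 - 83) = -16865 - 25 = -16890)
-18937/h(-131, -139) + V/7346 = -18937/(-11 - 131) - 16890/7346 = -18937/(-142) - 16890*1/7346 = -18937*(-1/142) - 8445/3673 = 18937/142 - 8445/3673 = 68356411/521566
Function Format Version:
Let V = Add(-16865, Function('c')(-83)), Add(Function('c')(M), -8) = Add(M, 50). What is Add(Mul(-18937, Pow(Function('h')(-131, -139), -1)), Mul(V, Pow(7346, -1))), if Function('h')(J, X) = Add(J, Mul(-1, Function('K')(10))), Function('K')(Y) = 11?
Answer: Rational(68356411, 521566) ≈ 131.06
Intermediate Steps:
Function('c')(M) = Add(58, M) (Function('c')(M) = Add(8, Add(M, 50)) = Add(8, Add(50, M)) = Add(58, M))
Function('h')(J, X) = Add(-11, J) (Function('h')(J, X) = Add(J, Mul(-1, 11)) = Add(J, -11) = Add(-11, J))
V = -16890 (V = Add(-16865, Add(58, -83)) = Add(-16865, -25) = -16890)
Add(Mul(-18937, Pow(Function('h')(-131, -139), -1)), Mul(V, Pow(7346, -1))) = Add(Mul(-18937, Pow(Add(-11, -131), -1)), Mul(-16890, Pow(7346, -1))) = Add(Mul(-18937, Pow(-142, -1)), Mul(-16890, Rational(1, 7346))) = Add(Mul(-18937, Rational(-1, 142)), Rational(-8445, 3673)) = Add(Rational(18937, 142), Rational(-8445, 3673)) = Rational(68356411, 521566)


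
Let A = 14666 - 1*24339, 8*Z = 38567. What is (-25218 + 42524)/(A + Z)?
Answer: -138448/38817 ≈ -3.5667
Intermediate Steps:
Z = 38567/8 (Z = (⅛)*38567 = 38567/8 ≈ 4820.9)
A = -9673 (A = 14666 - 24339 = -9673)
(-25218 + 42524)/(A + Z) = (-25218 + 42524)/(-9673 + 38567/8) = 17306/(-38817/8) = 17306*(-8/38817) = -138448/38817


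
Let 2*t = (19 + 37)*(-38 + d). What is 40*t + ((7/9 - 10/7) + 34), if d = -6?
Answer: -3102539/63 ≈ -49247.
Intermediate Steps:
t = -1232 (t = ((19 + 37)*(-38 - 6))/2 = (56*(-44))/2 = (1/2)*(-2464) = -1232)
40*t + ((7/9 - 10/7) + 34) = 40*(-1232) + ((7/9 - 10/7) + 34) = -49280 + ((7*(1/9) - 10*1/7) + 34) = -49280 + ((7/9 - 10/7) + 34) = -49280 + (-41/63 + 34) = -49280 + 2101/63 = -3102539/63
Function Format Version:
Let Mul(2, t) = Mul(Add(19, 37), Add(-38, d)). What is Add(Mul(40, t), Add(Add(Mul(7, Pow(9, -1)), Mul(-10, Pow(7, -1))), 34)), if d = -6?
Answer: Rational(-3102539, 63) ≈ -49247.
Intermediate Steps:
t = -1232 (t = Mul(Rational(1, 2), Mul(Add(19, 37), Add(-38, -6))) = Mul(Rational(1, 2), Mul(56, -44)) = Mul(Rational(1, 2), -2464) = -1232)
Add(Mul(40, t), Add(Add(Mul(7, Pow(9, -1)), Mul(-10, Pow(7, -1))), 34)) = Add(Mul(40, -1232), Add(Add(Mul(7, Pow(9, -1)), Mul(-10, Pow(7, -1))), 34)) = Add(-49280, Add(Add(Mul(7, Rational(1, 9)), Mul(-10, Rational(1, 7))), 34)) = Add(-49280, Add(Add(Rational(7, 9), Rational(-10, 7)), 34)) = Add(-49280, Add(Rational(-41, 63), 34)) = Add(-49280, Rational(2101, 63)) = Rational(-3102539, 63)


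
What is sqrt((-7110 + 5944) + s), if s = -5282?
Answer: 4*I*sqrt(403) ≈ 80.299*I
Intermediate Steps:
sqrt((-7110 + 5944) + s) = sqrt((-7110 + 5944) - 5282) = sqrt(-1166 - 5282) = sqrt(-6448) = 4*I*sqrt(403)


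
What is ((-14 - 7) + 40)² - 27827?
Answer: -27466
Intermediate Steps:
((-14 - 7) + 40)² - 27827 = (-21 + 40)² - 27827 = 19² - 27827 = 361 - 27827 = -27466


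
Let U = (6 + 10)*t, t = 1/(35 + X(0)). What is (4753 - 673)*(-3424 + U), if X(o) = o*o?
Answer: -97776384/7 ≈ -1.3968e+7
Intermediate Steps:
X(o) = o**2
t = 1/35 (t = 1/(35 + 0**2) = 1/(35 + 0) = 1/35 ≈ 0.028571)
U = 16/35 (U = (6 + 10)*(1/35) = 16*(1/35) = 16/35 ≈ 0.45714)
(4753 - 673)*(-3424 + U) = (4753 - 673)*(-3424 + 16/35) = 4080*(-119824/35) = -97776384/7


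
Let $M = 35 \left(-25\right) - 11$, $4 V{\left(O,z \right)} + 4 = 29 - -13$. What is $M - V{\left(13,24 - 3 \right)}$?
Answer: $- \frac{1791}{2} \approx -895.5$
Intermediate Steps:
$V{\left(O,z \right)} = \frac{19}{2}$ ($V{\left(O,z \right)} = -1 + \frac{29 - -13}{4} = -1 + \frac{29 + 13}{4} = -1 + \frac{1}{4} \cdot 42 = -1 + \frac{21}{2} = \frac{19}{2}$)
$M = -886$ ($M = -875 - 11 = -886$)
$M - V{\left(13,24 - 3 \right)} = -886 - \frac{19}{2} = - \frac{1791}{2}$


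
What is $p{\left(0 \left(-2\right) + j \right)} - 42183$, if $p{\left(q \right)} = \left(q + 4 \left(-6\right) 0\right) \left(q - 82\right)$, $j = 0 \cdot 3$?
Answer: $-42183$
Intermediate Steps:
$j = 0$
$p{\left(q \right)} = q \left(-82 + q\right)$ ($p{\left(q \right)} = \left(q - 0\right) \left(-82 + q\right) = \left(q + 0\right) \left(-82 + q\right) = q \left(-82 + q\right)$)
$p{\left(0 \left(-2\right) + j \right)} - 42183 = \left(0 \left(-2\right) + 0\right) \left(-82 + \left(0 \left(-2\right) + 0\right)\right) - 42183 = \left(0 + 0\right) \left(-82 + \left(0 + 0\right)\right) - 42183 = 0 \left(-82 + 0\right) - 42183 = 0 \left(-82\right) - 42183 = 0 - 42183 = -42183$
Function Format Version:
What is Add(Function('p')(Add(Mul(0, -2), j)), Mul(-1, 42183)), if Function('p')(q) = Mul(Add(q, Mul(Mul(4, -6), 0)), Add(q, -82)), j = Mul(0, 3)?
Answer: -42183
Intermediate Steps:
j = 0
Function('p')(q) = Mul(q, Add(-82, q)) (Function('p')(q) = Mul(Add(q, Mul(-24, 0)), Add(-82, q)) = Mul(Add(q, 0), Add(-82, q)) = Mul(q, Add(-82, q)))
Add(Function('p')(Add(Mul(0, -2), j)), Mul(-1, 42183)) = Add(Mul(Add(Mul(0, -2), 0), Add(-82, Add(Mul(0, -2), 0))), Mul(-1, 42183)) = Add(Mul(Add(0, 0), Add(-82, Add(0, 0))), -42183) = Add(Mul(0, Add(-82, 0)), -42183) = Add(Mul(0, -82), -42183) = Add(0, -42183) = -42183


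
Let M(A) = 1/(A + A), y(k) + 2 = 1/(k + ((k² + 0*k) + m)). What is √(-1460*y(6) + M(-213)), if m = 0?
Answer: √25656451086/2982 ≈ 53.714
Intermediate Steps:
y(k) = -2 + 1/(k + k²) (y(k) = -2 + 1/(k + ((k² + 0*k) + 0)) = -2 + 1/(k + ((k² + 0) + 0)) = -2 + 1/(k + (k² + 0)) = -2 + 1/(k + k²))
M(A) = 1/(2*A)
√(-1460*y(6) + M(-213)) = √(-1460*(1 - 2*6 - 2*6²)/(6*(1 + 6)) + (½)/(-213)) = √(-730*(1 - 12 - 2*36)/(3*7) + (½)*(-1/213)) = √(-730*(1 - 12 - 72)/(3*7) - 1/426) = √(-730*(-83)/(3*7) - 1/426) = √(-1460*(-83/42) - 1/426) = √(60590/21 - 1/426) = √(8603773/2982) = √25656451086/2982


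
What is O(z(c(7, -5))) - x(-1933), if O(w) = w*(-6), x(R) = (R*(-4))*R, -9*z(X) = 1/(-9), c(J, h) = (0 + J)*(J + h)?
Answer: 403540810/27 ≈ 1.4946e+7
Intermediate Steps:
c(J, h) = J*(J + h)
z(X) = 1/81 (z(X) = -1/9/(-9) = -1/9*(-1/9) = 1/81)
x(R) = -4*R**2 (x(R) = (-4*R)*R = -4*R**2)
O(w) = -6*w
O(z(c(7, -5))) - x(-1933) = -6*1/81 - (-4)*(-1933)**2 = -2/27 - (-4)*3736489 = -2/27 - 1*(-14945956) = -2/27 + 14945956 = 403540810/27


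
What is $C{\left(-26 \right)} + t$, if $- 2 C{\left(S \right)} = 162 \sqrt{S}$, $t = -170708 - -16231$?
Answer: $-154477 - 81 i \sqrt{26} \approx -1.5448 \cdot 10^{5} - 413.02 i$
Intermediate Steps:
$t = -154477$ ($t = -170708 + 16231 = -154477$)
$C{\left(S \right)} = - 81 \sqrt{S}$ ($C{\left(S \right)} = - \frac{162 \sqrt{S}}{2} = - 81 \sqrt{S}$)
$C{\left(-26 \right)} + t = - 81 \sqrt{-26} - 154477 = - 81 i \sqrt{26} - 154477 = -154477 - 81 i \sqrt{26}$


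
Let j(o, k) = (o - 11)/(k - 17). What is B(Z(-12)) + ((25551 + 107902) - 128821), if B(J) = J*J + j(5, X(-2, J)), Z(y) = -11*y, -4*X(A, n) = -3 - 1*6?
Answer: 1301328/59 ≈ 22056.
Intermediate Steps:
X(A, n) = 9/4 (X(A, n) = -(-3 - 1*6)/4 = -(-3 - 6)/4 = -¼*(-9) = 9/4)
j(o, k) = (-11 + o)/(-17 + k)
B(J) = 24/59 + J² (B(J) = J*J + (-11 + 5)/(-17 + 9/4) = J² - 6/(-59/4) = J² - 4/59*(-6) = J² + 24/59 = 24/59 + J²)
B(Z(-12)) + ((25551 + 107902) - 128821) = (24/59 + (-11*(-12))²) + ((25551 + 107902) - 128821) = (24/59 + 132²) + (133453 - 128821) = (24/59 + 17424) + 4632 = 1028040/59 + 4632 = 1301328/59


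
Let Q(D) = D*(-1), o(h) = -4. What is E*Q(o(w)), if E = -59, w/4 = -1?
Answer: -236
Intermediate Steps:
w = -4 (w = 4*(-1) = -4)
Q(D) = -D
E*Q(o(w)) = -(-59)*(-4) = -59*4 = -236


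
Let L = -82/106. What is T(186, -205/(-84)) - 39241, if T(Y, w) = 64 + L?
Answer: -2076422/53 ≈ -39178.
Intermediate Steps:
L = -41/53 (L = -82*1/106 = -41/53 ≈ -0.77359)
T(Y, w) = 3351/53 (T(Y, w) = 64 - 41/53 = 3351/53)
T(186, -205/(-84)) - 39241 = 3351/53 - 39241 = -2076422/53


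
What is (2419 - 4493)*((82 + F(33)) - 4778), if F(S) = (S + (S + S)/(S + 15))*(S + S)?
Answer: 10068233/2 ≈ 5.0341e+6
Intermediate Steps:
F(S) = 2*S*(S + 2*S/(15 + S)) (F(S) = (S + (2*S)/(15 + S))*(2*S) = (S + 2*S/(15 + S))*(2*S) = 2*S*(S + 2*S/(15 + S)))
(2419 - 4493)*((82 + F(33)) - 4778) = (2419 - 4493)*((82 + 2*33²*(17 + 33)/(15 + 33)) - 4778) = -2074*((82 + 2*1089*50/48) - 4778) = -2074*((82 + 2*1089*(1/48)*50) - 4778) = -2074*((82 + 9075/4) - 4778) = -2074*(9403/4 - 4778) = -2074*(-9709/4) = 10068233/2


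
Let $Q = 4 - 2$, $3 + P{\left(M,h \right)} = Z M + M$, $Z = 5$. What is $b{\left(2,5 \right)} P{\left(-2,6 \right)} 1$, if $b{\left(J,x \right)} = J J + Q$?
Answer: $-90$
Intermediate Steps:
$P{\left(M,h \right)} = -3 + 6 M$ ($P{\left(M,h \right)} = -3 + \left(5 M + M\right) = -3 + 6 M$)
$Q = 2$ ($Q = 4 - 2 = 2$)
$b{\left(J,x \right)} = 2 + J^{2}$ ($b{\left(J,x \right)} = J J + 2 = J^{2} + 2 = 2 + J^{2}$)
$b{\left(2,5 \right)} P{\left(-2,6 \right)} 1 = \left(2 + 2^{2}\right) \left(-3 + 6 \left(-2\right)\right) 1 = \left(2 + 4\right) \left(-3 - 12\right) 1 = 6 \left(-15\right) 1 = \left(-90\right) 1 = -90$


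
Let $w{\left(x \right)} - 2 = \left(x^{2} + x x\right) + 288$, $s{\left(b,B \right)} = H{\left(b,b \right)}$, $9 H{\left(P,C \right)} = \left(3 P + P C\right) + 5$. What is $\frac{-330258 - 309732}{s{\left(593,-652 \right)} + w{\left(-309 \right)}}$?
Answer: $- \frac{1919970}{691567} \approx -2.7763$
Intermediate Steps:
$H{\left(P,C \right)} = \frac{5}{9} + \frac{P}{3} + \frac{C P}{9}$ ($H{\left(P,C \right)} = \frac{\left(3 P + P C\right) + 5}{9} = \frac{\left(3 P + C P\right) + 5}{9} = \frac{5 + 3 P + C P}{9} = \frac{5}{9} + \frac{P}{3} + \frac{C P}{9}$)
$s{\left(b,B \right)} = \frac{5}{9} + \frac{b}{3} + \frac{b^{2}}{9}$ ($s{\left(b,B \right)} = \frac{5}{9} + \frac{b}{3} + \frac{b b}{9} = \frac{5}{9} + \frac{b}{3} + \frac{b^{2}}{9}$)
$w{\left(x \right)} = 290 + 2 x^{2}$ ($w{\left(x \right)} = 2 + \left(\left(x^{2} + x x\right) + 288\right) = 2 + \left(\left(x^{2} + x^{2}\right) + 288\right) = 2 + \left(2 x^{2} + 288\right) = 2 + \left(288 + 2 x^{2}\right) = 290 + 2 x^{2}$)
$\frac{-330258 - 309732}{s{\left(593,-652 \right)} + w{\left(-309 \right)}} = \frac{-330258 - 309732}{\left(\frac{5}{9} + \frac{1}{3} \cdot 593 + \frac{593^{2}}{9}\right) + \left(290 + 2 \left(-309\right)^{2}\right)} = - \frac{639990}{\left(\frac{5}{9} + \frac{593}{3} + \frac{1}{9} \cdot 351649\right) + \left(290 + 2 \cdot 95481\right)} = - \frac{639990}{\left(\frac{5}{9} + \frac{593}{3} + \frac{351649}{9}\right) + \left(290 + 190962\right)} = - \frac{639990}{\frac{117811}{3} + 191252} = - \frac{639990}{\frac{691567}{3}} = \left(-639990\right) \frac{3}{691567} = - \frac{1919970}{691567}$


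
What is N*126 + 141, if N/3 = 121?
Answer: 45879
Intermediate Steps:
N = 363 (N = 3*121 = 363)
N*126 + 141 = 363*126 + 141 = 45738 + 141 = 45879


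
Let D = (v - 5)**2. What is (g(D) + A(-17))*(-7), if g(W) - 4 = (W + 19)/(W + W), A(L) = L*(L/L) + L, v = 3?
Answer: 1519/8 ≈ 189.88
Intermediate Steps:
A(L) = 2*L (A(L) = L*1 + L = L + L = 2*L)
D = 4 (D = (3 - 5)**2 = (-2)**2 = 4)
g(W) = 4 + (19 + W)/(2*W) (g(W) = 4 + (W + 19)/(W + W) = 4 + (19 + W)/((2*W)) = 4 + (19 + W)*(1/(2*W)) = 4 + (19 + W)/(2*W))
(g(D) + A(-17))*(-7) = ((1/2)*(19 + 9*4)/4 + 2*(-17))*(-7) = ((1/2)*(1/4)*(19 + 36) - 34)*(-7) = ((1/2)*(1/4)*55 - 34)*(-7) = (55/8 - 34)*(-7) = -217/8*(-7) = 1519/8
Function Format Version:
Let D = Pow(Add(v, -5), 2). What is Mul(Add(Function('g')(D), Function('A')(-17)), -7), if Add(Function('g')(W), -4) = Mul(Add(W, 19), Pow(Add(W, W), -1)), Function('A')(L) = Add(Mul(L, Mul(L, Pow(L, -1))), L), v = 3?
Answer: Rational(1519, 8) ≈ 189.88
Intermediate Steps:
Function('A')(L) = Mul(2, L) (Function('A')(L) = Add(Mul(L, 1), L) = Add(L, L) = Mul(2, L))
D = 4 (D = Pow(Add(3, -5), 2) = Pow(-2, 2) = 4)
Function('g')(W) = Add(4, Mul(Rational(1, 2), Pow(W, -1), Add(19, W))) (Function('g')(W) = Add(4, Mul(Add(W, 19), Pow(Add(W, W), -1))) = Add(4, Mul(Add(19, W), Pow(Mul(2, W), -1))) = Add(4, Mul(Add(19, W), Mul(Rational(1, 2), Pow(W, -1)))) = Add(4, Mul(Rational(1, 2), Pow(W, -1), Add(19, W))))
Mul(Add(Function('g')(D), Function('A')(-17)), -7) = Mul(Add(Mul(Rational(1, 2), Pow(4, -1), Add(19, Mul(9, 4))), Mul(2, -17)), -7) = Mul(Add(Mul(Rational(1, 2), Rational(1, 4), Add(19, 36)), -34), -7) = Mul(Add(Mul(Rational(1, 2), Rational(1, 4), 55), -34), -7) = Mul(Add(Rational(55, 8), -34), -7) = Mul(Rational(-217, 8), -7) = Rational(1519, 8)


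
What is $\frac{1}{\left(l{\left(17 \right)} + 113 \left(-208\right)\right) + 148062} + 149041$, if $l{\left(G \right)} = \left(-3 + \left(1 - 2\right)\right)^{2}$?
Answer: $\frac{18566633535}{124574} \approx 1.4904 \cdot 10^{5}$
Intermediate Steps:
$l{\left(G \right)} = 16$ ($l{\left(G \right)} = \left(-3 + \left(1 - 2\right)\right)^{2} = \left(-3 - 1\right)^{2} = \left(-4\right)^{2} = 16$)
$\frac{1}{\left(l{\left(17 \right)} + 113 \left(-208\right)\right) + 148062} + 149041 = \frac{1}{\left(16 + 113 \left(-208\right)\right) + 148062} + 149041 = \frac{1}{\left(16 - 23504\right) + 148062} + 149041 = \frac{1}{-23488 + 148062} + 149041 = \frac{1}{124574} + 149041 = \frac{18566633535}{124574}$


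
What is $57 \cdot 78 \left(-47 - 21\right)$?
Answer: $-302328$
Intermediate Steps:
$57 \cdot 78 \left(-47 - 21\right) = 4446 \left(-68\right) = -302328$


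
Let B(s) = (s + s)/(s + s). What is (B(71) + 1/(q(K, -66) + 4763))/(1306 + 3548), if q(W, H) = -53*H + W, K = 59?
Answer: 8321/40385280 ≈ 0.00020604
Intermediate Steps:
q(W, H) = W - 53*H
B(s) = 1 (B(s) = (2*s)/((2*s)) = (2*s)*(1/(2*s)) = 1)
(B(71) + 1/(q(K, -66) + 4763))/(1306 + 3548) = (1 + 1/((59 - 53*(-66)) + 4763))/(1306 + 3548) = (1 + 1/((59 + 3498) + 4763))/4854 = (1 + 1/(3557 + 4763))*(1/4854) = (1 + 1/8320)*(1/4854) = (8321/8320)*(1/4854) = 8321/40385280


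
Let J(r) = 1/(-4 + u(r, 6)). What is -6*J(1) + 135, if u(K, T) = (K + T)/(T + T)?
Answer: 5607/41 ≈ 136.76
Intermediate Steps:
u(K, T) = (K + T)/(2*T) (u(K, T) = (K + T)/((2*T)) = (K + T)*(1/(2*T)) = (K + T)/(2*T))
J(r) = 1/(-7/2 + r/12) (J(r) = 1/(-4 + (½)*(r + 6)/6) = 1/(-4 + (½)*(⅙)*(6 + r)) = 1/(-4 + (½ + r/12)) = 1/(-7/2 + r/12))
-6*J(1) + 135 = -72/(-42 + 1) + 135 = -72/(-41) + 135 = -72*(-1)/41 + 135 = -6*(-12/41) + 135 = 72/41 + 135 = 5607/41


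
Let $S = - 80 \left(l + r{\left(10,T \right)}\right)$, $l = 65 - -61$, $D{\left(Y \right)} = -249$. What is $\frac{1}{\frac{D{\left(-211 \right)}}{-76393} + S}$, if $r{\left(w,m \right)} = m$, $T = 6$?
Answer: $- \frac{76393}{806709831} \approx -9.4697 \cdot 10^{-5}$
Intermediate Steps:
$l = 126$ ($l = 65 + 61 = 126$)
$S = -10560$ ($S = - 80 \left(126 + 6\right) = \left(-80\right) 132 = -10560$)
$\frac{1}{\frac{D{\left(-211 \right)}}{-76393} + S} = \frac{1}{- \frac{249}{-76393} - 10560} = \frac{1}{\left(-249\right) \left(- \frac{1}{76393}\right) - 10560} = \frac{1}{\frac{249}{76393} - 10560} = \frac{1}{- \frac{806709831}{76393}} = - \frac{76393}{806709831}$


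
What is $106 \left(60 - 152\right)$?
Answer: $-9752$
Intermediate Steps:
$106 \left(60 - 152\right) = 106 \left(-92\right) = -9752$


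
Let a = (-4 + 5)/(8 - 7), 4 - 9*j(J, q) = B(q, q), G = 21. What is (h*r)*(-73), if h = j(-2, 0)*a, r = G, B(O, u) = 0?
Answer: -2044/3 ≈ -681.33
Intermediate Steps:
j(J, q) = 4/9 (j(J, q) = 4/9 - 1/9*0 = 4/9 + 0 = 4/9)
r = 21
a = 1 (a = 1/1 = 1*1 = 1)
h = 4/9 (h = (4/9)*1 = 4/9 ≈ 0.44444)
(h*r)*(-73) = ((4/9)*21)*(-73) = (28/3)*(-73) = -2044/3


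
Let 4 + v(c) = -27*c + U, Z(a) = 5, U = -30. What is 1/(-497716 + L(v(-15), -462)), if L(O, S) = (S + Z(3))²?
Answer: -1/288867 ≈ -3.4618e-6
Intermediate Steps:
v(c) = -34 - 27*c (v(c) = -4 + (-27*c - 30) = -4 + (-30 - 27*c) = -34 - 27*c)
L(O, S) = (5 + S)² (L(O, S) = (S + 5)² = (5 + S)²)
1/(-497716 + L(v(-15), -462)) = 1/(-497716 + (5 - 462)²) = 1/(-497716 + (-457)²) = 1/(-497716 + 208849) = 1/(-288867) = -1/288867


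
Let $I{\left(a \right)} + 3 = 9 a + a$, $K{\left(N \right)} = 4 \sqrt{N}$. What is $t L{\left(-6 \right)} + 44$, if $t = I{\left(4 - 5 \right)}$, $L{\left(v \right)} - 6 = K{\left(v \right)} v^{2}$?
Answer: $-34 - 1872 i \sqrt{6} \approx -34.0 - 4585.4 i$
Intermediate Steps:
$I{\left(a \right)} = -3 + 10 a$ ($I{\left(a \right)} = -3 + \left(9 a + a\right) = -3 + 10 a$)
$L{\left(v \right)} = 6 + 4 v^{\frac{5}{2}}$ ($L{\left(v \right)} = 6 + 4 \sqrt{v} v^{2} = 6 + 4 v^{\frac{5}{2}}$)
$t = -13$ ($t = -3 + 10 \left(4 - 5\right) = -3 + 10 \left(-1\right) = -3 - 10 = -13$)
$t L{\left(-6 \right)} + 44 = - 13 \left(6 + 4 \left(-6\right)^{\frac{5}{2}}\right) + 44 = - 13 \left(6 + 4 \cdot 36 i \sqrt{6}\right) + 44 = - 13 \left(6 + 144 i \sqrt{6}\right) + 44 = \left(-78 - 1872 i \sqrt{6}\right) + 44 = -34 - 1872 i \sqrt{6}$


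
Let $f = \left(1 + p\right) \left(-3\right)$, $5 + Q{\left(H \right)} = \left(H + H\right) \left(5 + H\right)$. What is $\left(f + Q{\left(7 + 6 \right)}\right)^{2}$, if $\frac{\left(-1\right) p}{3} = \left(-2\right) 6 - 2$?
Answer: $111556$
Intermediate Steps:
$Q{\left(H \right)} = -5 + 2 H \left(5 + H\right)$ ($Q{\left(H \right)} = -5 + \left(H + H\right) \left(5 + H\right) = -5 + 2 H \left(5 + H\right)$)
$p = 42$ ($p = - 3 \left(\left(-2\right) 6 - 2\right) = - 3 \left(-12 - 2\right) = \left(-3\right) \left(-14\right) = 42$)
$f = -129$ ($f = \left(1 + 42\right) \left(-3\right) = 43 \left(-3\right) = -129$)
$\left(f + Q{\left(7 + 6 \right)}\right)^{2} = \left(-129 + \left(-5 + 2 \left(7 + 6\right)^{2} + 10 \left(7 + 6\right)\right)\right)^{2} = \left(-129 + \left(-5 + 2 \cdot 13^{2} + 10 \cdot 13\right)\right)^{2} = \left(-129 + \left(-5 + 2 \cdot 169 + 130\right)\right)^{2} = \left(-129 + \left(-5 + 338 + 130\right)\right)^{2} = \left(-129 + 463\right)^{2} = 334^{2} = 111556$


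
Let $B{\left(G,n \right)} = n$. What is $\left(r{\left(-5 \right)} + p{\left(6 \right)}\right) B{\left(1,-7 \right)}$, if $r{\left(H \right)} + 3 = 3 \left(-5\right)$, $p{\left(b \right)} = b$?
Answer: $84$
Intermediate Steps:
$r{\left(H \right)} = -18$ ($r{\left(H \right)} = -3 + 3 \left(-5\right) = -3 - 15 = -18$)
$\left(r{\left(-5 \right)} + p{\left(6 \right)}\right) B{\left(1,-7 \right)} = \left(-18 + 6\right) \left(-7\right) = \left(-12\right) \left(-7\right) = 84$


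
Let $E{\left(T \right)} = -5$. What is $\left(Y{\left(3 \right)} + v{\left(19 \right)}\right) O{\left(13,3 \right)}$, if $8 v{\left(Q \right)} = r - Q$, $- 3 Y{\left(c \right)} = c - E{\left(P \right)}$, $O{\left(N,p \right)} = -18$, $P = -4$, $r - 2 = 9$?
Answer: $66$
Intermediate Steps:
$r = 11$ ($r = 2 + 9 = 11$)
$Y{\left(c \right)} = - \frac{5}{3} - \frac{c}{3}$ ($Y{\left(c \right)} = - \frac{c - -5}{3} = - \frac{c + 5}{3} = - \frac{5 + c}{3} = - \frac{5}{3} - \frac{c}{3}$)
$v{\left(Q \right)} = \frac{11}{8} - \frac{Q}{8}$ ($v{\left(Q \right)} = \frac{11 - Q}{8} = \frac{11}{8} - \frac{Q}{8}$)
$\left(Y{\left(3 \right)} + v{\left(19 \right)}\right) O{\left(13,3 \right)} = \left(\left(- \frac{5}{3} - 1\right) + \left(\frac{11}{8} - \frac{19}{8}\right)\right) \left(-18\right) = \left(- \frac{8}{3} - 1\right) \left(-18\right) = \left(- \frac{11}{3}\right) \left(-18\right) = 66$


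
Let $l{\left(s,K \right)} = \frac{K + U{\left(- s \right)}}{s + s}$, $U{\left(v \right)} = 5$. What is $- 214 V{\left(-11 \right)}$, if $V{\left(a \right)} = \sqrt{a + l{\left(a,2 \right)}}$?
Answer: $- \frac{107 i \sqrt{5478}}{11} \approx - 719.95 i$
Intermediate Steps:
$l{\left(s,K \right)} = \frac{5 + K}{2 s}$ ($l{\left(s,K \right)} = \frac{K + 5}{s + s} = \frac{5 + K}{2 s}$)
$V{\left(a \right)} = \sqrt{a + \frac{7}{2 a}}$ ($V{\left(a \right)} = \sqrt{a + \frac{5 + 2}{2 a}} = \sqrt{a + \frac{1}{2} \frac{1}{a} 7} = \sqrt{a + \frac{7}{2 a}}$)
$- 214 V{\left(-11 \right)} = - 214 \frac{\sqrt{4 \left(-11\right) + \frac{14}{-11}}}{2} = - 214 \frac{\sqrt{-44 + 14 \left(- \frac{1}{11}\right)}}{2} = - 214 \frac{\sqrt{-44 - \frac{14}{11}}}{2} = - 214 \frac{\sqrt{- \frac{498}{11}}}{2} = - 214 \frac{\frac{1}{11} i \sqrt{5478}}{2} = - 214 \frac{i \sqrt{5478}}{22} = - \frac{107 i \sqrt{5478}}{11}$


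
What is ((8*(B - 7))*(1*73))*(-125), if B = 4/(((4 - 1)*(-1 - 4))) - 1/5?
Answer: 1635200/3 ≈ 5.4507e+5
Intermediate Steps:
B = -7/15 (B = 4/((3*(-5))) - 1*⅕ = 4/(-15) - ⅕ = 4*(-1/15) - ⅕ = -4/15 - ⅕ = -7/15 ≈ -0.46667)
((8*(B - 7))*(1*73))*(-125) = ((8*(-7/15 - 7))*(1*73))*(-125) = ((8*(-112/15))*73)*(-125) = -896/15*73*(-125) = -65408/15*(-125) = 1635200/3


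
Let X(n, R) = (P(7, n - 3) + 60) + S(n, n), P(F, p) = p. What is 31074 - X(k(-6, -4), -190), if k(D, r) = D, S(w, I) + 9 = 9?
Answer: 31023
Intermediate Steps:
S(w, I) = 0 (S(w, I) = -9 + 9 = 0)
X(n, R) = 57 + n (X(n, R) = ((n - 3) + 60) + 0 = ((-3 + n) + 60) + 0 = (57 + n) + 0 = 57 + n)
31074 - X(k(-6, -4), -190) = 31074 - (57 - 6) = 31074 - 1*51 = 31074 - 51 = 31023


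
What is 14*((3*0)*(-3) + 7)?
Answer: 98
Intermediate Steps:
14*((3*0)*(-3) + 7) = 14*(0*(-3) + 7) = 14*(0 + 7) = 14*7 = 98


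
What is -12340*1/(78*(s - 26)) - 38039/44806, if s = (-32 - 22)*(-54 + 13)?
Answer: -440299621/477923199 ≈ -0.92128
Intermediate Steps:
s = 2214 (s = -54*(-41) = 2214)
-12340*1/(78*(s - 26)) - 38039/44806 = -12340*1/(78*(2214 - 26)) - 38039/44806 = -12340/(78*2188) - 38039*1/44806 = -12340/170664 - 38039/44806 = -12340*1/170664 - 38039/44806 = -3085/42666 - 38039/44806 = -440299621/477923199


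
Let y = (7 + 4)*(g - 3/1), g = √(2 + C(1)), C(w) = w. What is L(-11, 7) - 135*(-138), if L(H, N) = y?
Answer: 18597 + 11*√3 ≈ 18616.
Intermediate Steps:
g = √3 (g = √(2 + 1) = √3 ≈ 1.7320)
y = -33 + 11*√3 (y = (7 + 4)*(√3 - 3/1) = 11*(√3 - 3*1) = 11*(√3 - 3) = 11*(-3 + √3) = -33 + 11*√3 ≈ -13.947)
L(H, N) = -33 + 11*√3
L(-11, 7) - 135*(-138) = (-33 + 11*√3) - 135*(-138) = (-33 + 11*√3) + 18630 = 18597 + 11*√3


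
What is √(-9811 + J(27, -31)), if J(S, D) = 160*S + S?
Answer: 2*I*√1366 ≈ 73.919*I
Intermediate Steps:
J(S, D) = 161*S
√(-9811 + J(27, -31)) = √(-9811 + 161*27) = √(-9811 + 4347) = √(-5464) = 2*I*√1366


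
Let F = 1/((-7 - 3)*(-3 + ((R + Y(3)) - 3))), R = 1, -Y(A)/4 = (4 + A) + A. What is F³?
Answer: 1/91125000 ≈ 1.0974e-8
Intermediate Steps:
Y(A) = -16 - 8*A (Y(A) = -4*((4 + A) + A) = -4*(4 + 2*A) = -16 - 8*A)
F = 1/450 (F = 1/((-7 - 3)*(-3 + ((1 + (-16 - 8*3)) - 3))) = 1/(-10*(-3 + ((1 + (-16 - 24)) - 3))) = 1/(-10*(-3 + ((1 - 40) - 3))) = 1/(-10*(-3 + (-39 - 3))) = 1/(-10*(-3 - 42)) = 1/(-10*(-45)) = 1/450 ≈ 0.0022222)
F³ = (1/450)³ = 1/91125000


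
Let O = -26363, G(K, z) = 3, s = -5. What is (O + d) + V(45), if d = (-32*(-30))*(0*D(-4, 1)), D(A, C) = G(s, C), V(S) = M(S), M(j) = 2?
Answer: -26361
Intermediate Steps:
V(S) = 2
D(A, C) = 3
d = 0 (d = (-32*(-30))*(0*3) = 960*0 = 0)
(O + d) + V(45) = (-26363 + 0) + 2 = -26363 + 2 = -26361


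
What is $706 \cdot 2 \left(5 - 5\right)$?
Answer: $0$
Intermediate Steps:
$706 \cdot 2 \left(5 - 5\right) = 706 \cdot 2 \cdot 0 = 706 \cdot 0 = 0$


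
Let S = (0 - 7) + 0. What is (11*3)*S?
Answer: -231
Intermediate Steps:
S = -7 (S = -7 + 0 = -7)
(11*3)*S = (11*3)*(-7) = 33*(-7) = -231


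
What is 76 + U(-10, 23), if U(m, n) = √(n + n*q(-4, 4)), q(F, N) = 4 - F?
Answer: 76 + 3*√23 ≈ 90.387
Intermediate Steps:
U(m, n) = 3*√n (U(m, n) = √(n + n*(4 - 1*(-4))) = √(n + n*(4 + 4)) = √(n + n*8) = √(n + 8*n) = √(9*n) = 3*√n)
76 + U(-10, 23) = 76 + 3*√23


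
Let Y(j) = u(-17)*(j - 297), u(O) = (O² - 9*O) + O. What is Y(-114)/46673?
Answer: -174675/46673 ≈ -3.7425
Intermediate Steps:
u(O) = O² - 8*O
Y(j) = -126225 + 425*j (Y(j) = (-17*(-8 - 17))*(j - 297) = (-17*(-25))*(-297 + j) = 425*(-297 + j) = -126225 + 425*j)
Y(-114)/46673 = (-126225 + 425*(-114))/46673 = (-126225 - 48450)*(1/46673) = -174675*1/46673 = -174675/46673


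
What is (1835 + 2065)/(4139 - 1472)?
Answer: 1300/889 ≈ 1.4623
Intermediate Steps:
(1835 + 2065)/(4139 - 1472) = 3900/2667 = 3900*(1/2667) = 1300/889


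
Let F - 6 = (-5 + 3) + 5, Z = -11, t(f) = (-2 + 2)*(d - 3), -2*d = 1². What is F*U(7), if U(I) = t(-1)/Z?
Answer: 0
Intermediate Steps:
d = -½ (d = -½*1² = -½*1 = -½ ≈ -0.50000)
t(f) = 0 (t(f) = (-2 + 2)*(-½ - 3) = 0*(-7/2) = 0)
U(I) = 0 (U(I) = 0/(-11) = 0*(-1/11) = 0)
F = 9 (F = 6 + ((-5 + 3) + 5) = 6 + (-2 + 5) = 6 + 3 = 9)
F*U(7) = 9*0 = 0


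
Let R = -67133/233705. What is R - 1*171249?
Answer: -40021814678/233705 ≈ -1.7125e+5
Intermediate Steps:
R = -67133/233705 (R = -67133*1/233705 = -67133/233705 ≈ -0.28726)
R - 1*171249 = -67133/233705 - 1*171249 = -67133/233705 - 171249 = -40021814678/233705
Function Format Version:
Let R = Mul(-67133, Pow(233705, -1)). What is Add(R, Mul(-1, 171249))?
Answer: Rational(-40021814678, 233705) ≈ -1.7125e+5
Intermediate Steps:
R = Rational(-67133, 233705) (R = Mul(-67133, Rational(1, 233705)) = Rational(-67133, 233705) ≈ -0.28726)
Add(R, Mul(-1, 171249)) = Add(Rational(-67133, 233705), Mul(-1, 171249)) = Add(Rational(-67133, 233705), -171249) = Rational(-40021814678, 233705)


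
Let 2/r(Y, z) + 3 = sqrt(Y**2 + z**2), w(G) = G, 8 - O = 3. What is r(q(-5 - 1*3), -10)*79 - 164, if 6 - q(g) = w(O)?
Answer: -7307/46 + 79*sqrt(101)/46 ≈ -141.59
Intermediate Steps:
O = 5 (O = 8 - 1*3 = 8 - 3 = 5)
q(g) = 1 (q(g) = 6 - 1*5 = 6 - 5 = 1)
r(Y, z) = 2/(-3 + sqrt(Y**2 + z**2))
r(q(-5 - 1*3), -10)*79 - 164 = (2/(-3 + sqrt(1**2 + (-10)**2)))*79 - 164 = (2/(-3 + sqrt(1 + 100)))*79 - 164 = (2/(-3 + sqrt(101)))*79 - 164 = 158/(-3 + sqrt(101)) - 164 = -164 + 158/(-3 + sqrt(101))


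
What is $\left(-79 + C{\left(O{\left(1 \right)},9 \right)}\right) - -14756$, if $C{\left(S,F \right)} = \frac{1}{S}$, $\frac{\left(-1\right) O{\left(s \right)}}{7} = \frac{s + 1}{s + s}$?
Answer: $\frac{102738}{7} \approx 14677.0$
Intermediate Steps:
$O{\left(s \right)} = - \frac{7 \left(1 + s\right)}{2 s}$ ($O{\left(s \right)} = - 7 \frac{s + 1}{s + s} = - 7 \frac{1 + s}{2 s} = - \frac{7 \left(1 + s\right)}{2 s}$)
$\left(-79 + C{\left(O{\left(1 \right)},9 \right)}\right) - -14756 = \left(-79 + \frac{1}{\frac{7}{2} \cdot 1^{-1} \left(-1 - 1\right)}\right) - -14756 = \left(-79 + \frac{1}{\frac{7}{2} \cdot 1 \left(-1 - 1\right)}\right) + 14756 = \left(-79 + \frac{1}{\frac{7}{2} \cdot 1 \left(-2\right)}\right) + 14756 = \left(-79 + \frac{1}{-7}\right) + 14756 = \left(-79 - \frac{1}{7}\right) + 14756 = - \frac{554}{7} + 14756 = \frac{102738}{7}$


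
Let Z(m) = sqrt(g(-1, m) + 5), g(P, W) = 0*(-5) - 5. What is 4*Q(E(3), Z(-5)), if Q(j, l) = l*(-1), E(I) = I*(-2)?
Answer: 0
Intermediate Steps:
E(I) = -2*I
g(P, W) = -5 (g(P, W) = 0 - 5 = -5)
Z(m) = 0 (Z(m) = sqrt(-5 + 5) = sqrt(0) = 0)
Q(j, l) = -l
4*Q(E(3), Z(-5)) = 4*(-1*0) = 4*0 = 0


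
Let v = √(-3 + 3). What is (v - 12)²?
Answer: 144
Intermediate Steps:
v = 0 (v = √0 = 0)
(v - 12)² = (0 - 12)² = (-12)² = 144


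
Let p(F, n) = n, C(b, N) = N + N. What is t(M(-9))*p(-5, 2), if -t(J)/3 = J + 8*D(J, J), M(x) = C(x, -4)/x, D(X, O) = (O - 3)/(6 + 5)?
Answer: 128/33 ≈ 3.8788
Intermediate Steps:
C(b, N) = 2*N
D(X, O) = -3/11 + O/11 (D(X, O) = (-3 + O)/11 = (-3 + O)*(1/11) = -3/11 + O/11)
M(x) = -8/x (M(x) = (2*(-4))/x = -8/x)
t(J) = 72/11 - 57*J/11 (t(J) = -3*(J + 8*(-3/11 + J/11)) = -3*(J + (-24/11 + 8*J/11)) = -3*(-24/11 + 19*J/11) = 72/11 - 57*J/11)
t(M(-9))*p(-5, 2) = (72/11 - (-456)/(11*(-9)))*2 = (72/11 - (-456)*(-1)/(11*9))*2 = (72/11 - 57/11*8/9)*2 = (72/11 - 152/33)*2 = (64/33)*2 = 128/33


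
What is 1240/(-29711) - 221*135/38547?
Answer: -103802885/127252213 ≈ -0.81573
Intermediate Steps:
1240/(-29711) - 221*135/38547 = 1240*(-1/29711) - 29835*1/38547 = -1240/29711 - 3315/4283 = -103802885/127252213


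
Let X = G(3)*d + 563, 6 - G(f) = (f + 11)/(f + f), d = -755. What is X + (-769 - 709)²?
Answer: 6546836/3 ≈ 2.1823e+6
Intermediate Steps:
G(f) = 6 - (11 + f)/(2*f) (G(f) = 6 - (f + 11)/(f + f) = 6 - (11 + f)/(2*f))
X = -6616/3 (X = ((11/2)*(-1 + 3)/3)*(-755) + 563 = ((11/2)*(⅓)*2)*(-755) + 563 = (11/3)*(-755) + 563 = -8305/3 + 563 = -6616/3 ≈ -2205.3)
X + (-769 - 709)² = -6616/3 + (-769 - 709)² = -6616/3 + (-1478)² = -6616/3 + 2184484 = 6546836/3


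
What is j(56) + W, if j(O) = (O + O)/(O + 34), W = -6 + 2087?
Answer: 93701/45 ≈ 2082.2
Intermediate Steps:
W = 2081
j(O) = 2*O/(34 + O) (j(O) = (2*O)/(34 + O) = 2*O/(34 + O))
j(56) + W = 2*56/(34 + 56) + 2081 = 2*56/90 + 2081 = 2*56*(1/90) + 2081 = 56/45 + 2081 = 93701/45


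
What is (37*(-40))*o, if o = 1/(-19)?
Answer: 1480/19 ≈ 77.895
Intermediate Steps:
o = -1/19 ≈ -0.052632
(37*(-40))*o = (37*(-40))*(-1/19) = -1480*(-1/19) = 1480/19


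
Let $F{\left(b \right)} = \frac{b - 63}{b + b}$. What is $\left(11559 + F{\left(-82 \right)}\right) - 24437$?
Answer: $- \frac{2111847}{164} \approx -12877.0$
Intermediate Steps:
$F{\left(b \right)} = \frac{-63 + b}{2 b}$
$\left(11559 + F{\left(-82 \right)}\right) - 24437 = \left(11559 + \frac{-63 - 82}{2 \left(-82\right)}\right) - 24437 = \left(11559 + \frac{1}{2} \left(- \frac{1}{82}\right) \left(-145\right)\right) - 24437 = \left(11559 + \frac{145}{164}\right) - 24437 = \frac{1895821}{164} - 24437 = - \frac{2111847}{164}$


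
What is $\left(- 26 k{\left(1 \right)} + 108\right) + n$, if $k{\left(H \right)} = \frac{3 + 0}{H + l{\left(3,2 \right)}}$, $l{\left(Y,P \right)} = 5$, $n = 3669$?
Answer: $3764$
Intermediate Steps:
$k{\left(H \right)} = \frac{3}{5 + H}$ ($k{\left(H \right)} = \frac{3 + 0}{H + 5} = \frac{3}{5 + H}$)
$\left(- 26 k{\left(1 \right)} + 108\right) + n = \left(- 26 \frac{3}{5 + 1} + 108\right) + 3669 = \left(- 26 \cdot \frac{3}{6} + 108\right) + 3669 = \left(- 26 \cdot 3 \cdot \frac{1}{6} + 108\right) + 3669 = \left(\left(-26\right) \frac{1}{2} + 108\right) + 3669 = \left(-13 + 108\right) + 3669 = 95 + 3669 = 3764$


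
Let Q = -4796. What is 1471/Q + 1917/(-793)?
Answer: -10360435/3803228 ≈ -2.7241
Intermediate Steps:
1471/Q + 1917/(-793) = 1471/(-4796) + 1917/(-793) = 1471*(-1/4796) + 1917*(-1/793) = -1471/4796 - 1917/793 = -10360435/3803228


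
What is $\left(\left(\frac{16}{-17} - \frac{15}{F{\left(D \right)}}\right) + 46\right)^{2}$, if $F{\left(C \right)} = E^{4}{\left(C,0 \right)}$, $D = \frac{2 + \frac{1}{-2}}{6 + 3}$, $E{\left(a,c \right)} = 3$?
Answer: $\frac{424236409}{210681} \approx 2013.6$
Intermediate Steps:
$D = \frac{1}{6}$ ($D = \frac{2 - \frac{1}{2}}{9} = \frac{3}{2} \cdot \frac{1}{9} = \frac{1}{6} \approx 0.16667$)
$F{\left(C \right)} = 81$ ($F{\left(C \right)} = 3^{4} = 81$)
$\left(\left(\frac{16}{-17} - \frac{15}{F{\left(D \right)}}\right) + 46\right)^{2} = \left(\left(\frac{16}{-17} - \frac{15}{81}\right) + 46\right)^{2} = \left(\left(16 \left(- \frac{1}{17}\right) - \frac{5}{27}\right) + 46\right)^{2} = \left(\left(- \frac{16}{17} - \frac{5}{27}\right) + 46\right)^{2} = \left(- \frac{517}{459} + 46\right)^{2} = \left(\frac{20597}{459}\right)^{2} = \frac{424236409}{210681}$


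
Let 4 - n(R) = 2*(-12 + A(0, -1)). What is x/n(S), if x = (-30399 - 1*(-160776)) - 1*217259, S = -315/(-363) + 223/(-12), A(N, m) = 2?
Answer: -43441/12 ≈ -3620.1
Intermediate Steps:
S = -25723/1452 (S = -315*(-1/363) + 223*(-1/12) = 105/121 - 223/12 = -25723/1452 ≈ -17.716)
x = -86882 (x = (-30399 + 160776) - 217259 = 130377 - 217259 = -86882)
n(R) = 24 (n(R) = 4 - 2*(-12 + 2) = 4 - 2*(-10) = 4 - 1*(-20) = 4 + 20 = 24)
x/n(S) = -86882/24 = -86882*1/24 = -43441/12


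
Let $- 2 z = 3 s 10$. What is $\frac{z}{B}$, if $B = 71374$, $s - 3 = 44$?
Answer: $- \frac{705}{71374} \approx -0.0098775$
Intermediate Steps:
$s = 47$ ($s = 3 + 44 = 47$)
$z = -705$ ($z = - \frac{3 \cdot 47 \cdot 10}{2} = - \frac{141 \cdot 10}{2} = \left(- \frac{1}{2}\right) 1410 = -705$)
$\frac{z}{B} = - \frac{705}{71374}$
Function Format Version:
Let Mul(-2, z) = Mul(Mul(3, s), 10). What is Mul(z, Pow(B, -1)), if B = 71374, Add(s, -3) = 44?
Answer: Rational(-705, 71374) ≈ -0.0098775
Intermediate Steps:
s = 47 (s = Add(3, 44) = 47)
z = -705 (z = Mul(Rational(-1, 2), Mul(Mul(3, 47), 10)) = Mul(Rational(-1, 2), Mul(141, 10)) = Mul(Rational(-1, 2), 1410) = -705)
Mul(z, Pow(B, -1)) = Mul(-705, Pow(71374, -1)) = Mul(-705, Rational(1, 71374)) = Rational(-705, 71374)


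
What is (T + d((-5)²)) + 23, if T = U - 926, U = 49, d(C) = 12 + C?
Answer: -817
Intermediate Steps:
T = -877 (T = 49 - 926 = -877)
(T + d((-5)²)) + 23 = (-877 + (12 + (-5)²)) + 23 = (-877 + (12 + 25)) + 23 = (-877 + 37) + 23 = -840 + 23 = -817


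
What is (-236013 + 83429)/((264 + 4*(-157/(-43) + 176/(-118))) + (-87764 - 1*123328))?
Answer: 48388201/66856090 ≈ 0.72377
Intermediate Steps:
(-236013 + 83429)/((264 + 4*(-157/(-43) + 176/(-118))) + (-87764 - 1*123328)) = -152584/((264 + 4*(-157*(-1/43) + 176*(-1/118))) + (-87764 - 123328)) = -152584/((264 + 4*(157/43 - 88/59)) - 211092) = -152584/((264 + 4*(5479/2537)) - 211092) = -152584/((264 + 21916/2537) - 211092) = -152584/(691684/2537 - 211092) = -152584/(-534848720/2537) = -152584*(-2537/534848720) = 48388201/66856090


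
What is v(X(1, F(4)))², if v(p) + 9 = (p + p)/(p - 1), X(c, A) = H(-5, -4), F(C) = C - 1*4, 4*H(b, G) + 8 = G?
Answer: 225/4 ≈ 56.250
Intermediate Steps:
H(b, G) = -2 + G/4
F(C) = -4 + C (F(C) = C - 4 = -4 + C)
X(c, A) = -3 (X(c, A) = -2 + (¼)*(-4) = -2 - 1 = -3)
v(p) = -9 + 2*p/(-1 + p) (v(p) = -9 + (p + p)/(p - 1) = -9 + (2*p)/(-1 + p) = -9 + 2*p/(-1 + p))
v(X(1, F(4)))² = ((9 - 7*(-3))/(-1 - 3))² = ((9 + 21)/(-4))² = (-¼*30)² = (-15/2)² = 225/4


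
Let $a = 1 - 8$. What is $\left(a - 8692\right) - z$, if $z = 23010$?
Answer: $-31709$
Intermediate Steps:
$a = -7$ ($a = 1 - 8 = -7$)
$\left(a - 8692\right) - z = \left(-7 - 8692\right) - 23010 = -8699 - 23010 = -31709$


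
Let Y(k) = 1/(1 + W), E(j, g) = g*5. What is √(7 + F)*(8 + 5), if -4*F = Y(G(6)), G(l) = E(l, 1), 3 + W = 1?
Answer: 13*√29/2 ≈ 35.004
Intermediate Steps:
W = -2 (W = -3 + 1 = -2)
E(j, g) = 5*g
G(l) = 5 (G(l) = 5*1 = 5)
Y(k) = -1 (Y(k) = 1/(1 - 2) = 1/(-1) = -1)
F = ¼ (F = -¼*(-1) = ¼ ≈ 0.25000)
√(7 + F)*(8 + 5) = √(7 + ¼)*(8 + 5) = √(29/4)*13 = (√29/2)*13 = 13*√29/2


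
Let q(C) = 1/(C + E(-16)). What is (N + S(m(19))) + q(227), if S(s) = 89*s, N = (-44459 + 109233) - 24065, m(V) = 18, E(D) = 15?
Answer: 10239263/242 ≈ 42311.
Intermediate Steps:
N = 40709 (N = 64774 - 24065 = 40709)
q(C) = 1/(15 + C) (q(C) = 1/(C + 15) = 1/(15 + C))
(N + S(m(19))) + q(227) = (40709 + 89*18) + 1/(15 + 227) = (40709 + 1602) + 1/242 = 42311 + 1/242 = 10239263/242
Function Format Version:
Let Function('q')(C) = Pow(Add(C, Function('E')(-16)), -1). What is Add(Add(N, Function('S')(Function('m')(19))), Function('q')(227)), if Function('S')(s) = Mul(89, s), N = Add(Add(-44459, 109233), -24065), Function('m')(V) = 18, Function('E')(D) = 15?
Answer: Rational(10239263, 242) ≈ 42311.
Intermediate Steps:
N = 40709 (N = Add(64774, -24065) = 40709)
Function('q')(C) = Pow(Add(15, C), -1) (Function('q')(C) = Pow(Add(C, 15), -1) = Pow(Add(15, C), -1))
Add(Add(N, Function('S')(Function('m')(19))), Function('q')(227)) = Add(Add(40709, Mul(89, 18)), Pow(Add(15, 227), -1)) = Add(Add(40709, 1602), Pow(242, -1)) = Add(42311, Rational(1, 242)) = Rational(10239263, 242)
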